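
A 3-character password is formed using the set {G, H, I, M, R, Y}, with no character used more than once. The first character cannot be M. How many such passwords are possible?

The first character has 6−1 = 5 choices (anything except M).
The remaining 2 characters are filled from the other 5 symbols without repetition: 5 × 4 = 20.
Total: 5 × 20 = 100.

100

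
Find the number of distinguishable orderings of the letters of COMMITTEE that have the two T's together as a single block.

10080

Treat the 2 copies of T as a single block. The multiset to arrange is then {TT, C, E, E, I, M, M, O}, 8 items in all.
That gives (8)!/(2!·2!) = 10080 arrangements.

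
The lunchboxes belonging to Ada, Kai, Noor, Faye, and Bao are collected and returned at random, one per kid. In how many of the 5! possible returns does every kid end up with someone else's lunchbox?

44

This is the derangement count D_5: permutations of 5 items with no fixed point.
By inclusion–exclusion this is Σ_{j=0}^{5} (−1)^j C(5,j)·(5−j)!.
Computing: 120 − 120 + 60 − 20 + 5 − 1 = 44.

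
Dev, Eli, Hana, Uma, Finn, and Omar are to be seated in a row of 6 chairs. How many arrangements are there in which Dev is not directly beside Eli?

480

Of the 6! = 720 arrangements, those with Dev and Eli adjacent number 2 × 5! = 240 (treat the pair as a block with 2 internal orders).
So 720 − 240 = 480 arrangements keep them apart.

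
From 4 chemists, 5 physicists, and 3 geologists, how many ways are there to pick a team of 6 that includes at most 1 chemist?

Split by how many chemists are chosen (0 through 1).
Sum: C(4,0)·C(8,6) + C(4,1)·C(8,5) = 28 + 224 = 252.

252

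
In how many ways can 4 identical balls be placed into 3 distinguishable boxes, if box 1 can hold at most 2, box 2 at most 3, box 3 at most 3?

10

By stars and bars, unrestricted non-negative solutions to x_1+…+x_3 = 4 number C(4+2,2) = 15.
Subtract solutions that violate a single cap (substitute x_i' = x_i − (cap_i+1)): x_1 ≥ 3 gives C(3,2) = 3; x_2 ≥ 4 gives C(2,2) = 1; x_3 ≥ 4 gives C(2,2) = 1. Together 5.
No two caps can be exceeded simultaneously, so the pair terms are all 0.
By inclusion–exclusion the count is 15 − 5 + 0 = 10.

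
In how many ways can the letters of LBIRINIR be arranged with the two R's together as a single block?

Treat the 2 copies of R as a single block. The multiset to arrange is then {RR, B, I, I, I, L, N}, 7 items in all.
That gives (7)!/(3!) = 840 arrangements.

840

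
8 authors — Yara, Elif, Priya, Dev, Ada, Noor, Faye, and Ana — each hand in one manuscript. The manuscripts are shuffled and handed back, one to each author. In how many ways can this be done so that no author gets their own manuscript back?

Let Aᵢ be the assignments in which author i gets their own manuscript. We want the size of the complement of A₁∪…∪A_8.
By inclusion–exclusion this is Σ_{j=0}^{8} (−1)^j C(8,j)·(8−j)!.
Computing: 40320 − 40320 + 20160 − 6720 + 1680 − 336 + 56 − 8 + 1 = 14833.

14833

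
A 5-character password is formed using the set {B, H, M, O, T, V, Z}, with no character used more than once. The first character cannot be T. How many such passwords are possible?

2160

The first character has 7−1 = 6 choices (anything except T).
The remaining 4 characters are filled from the other 6 symbols without repetition: 6 × 5 × 4 × 3 = 360.
Total: 6 × 360 = 2160.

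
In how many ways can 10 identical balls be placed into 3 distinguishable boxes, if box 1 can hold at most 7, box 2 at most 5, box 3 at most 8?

42

Ignoring the caps, the number of non-negative solutions to x_1+…+x_3 = 10 is C(12,2) = 66.
Subtract solutions that violate a single cap (substitute x_i' = x_i − (cap_i+1)): x_1 ≥ 8 gives C(4,2) = 6; x_2 ≥ 6 gives C(6,2) = 15; x_3 ≥ 9 gives C(3,2) = 3. Together 24.
No two caps can be exceeded simultaneously, so the pair terms are all 0.
By inclusion–exclusion the count is 66 − 24 + 0 = 42.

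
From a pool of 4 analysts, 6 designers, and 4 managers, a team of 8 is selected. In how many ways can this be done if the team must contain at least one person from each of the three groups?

2912

Total 8-person selections from all 14: C(14,8) = 3003.
Selections missing a whole group: no analysts → C(10,8) = 45; no designers → C(8,8) = 1; no managers → C(10,8) = 45.
Add back selections omitting two groups (i.e. drawn from a single group): C(4,8) + C(6,8) + C(4,8) = 0.
By inclusion–exclusion: 3003 − 91 + 0 = 2912.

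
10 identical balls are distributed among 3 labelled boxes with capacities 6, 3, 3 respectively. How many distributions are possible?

Without the upper bounds there are C(12,2) = 66 ways to split 10 among 3 boxes.
Subtract solutions that violate a single cap (substitute x_i' = x_i − (cap_i+1)): x_1 ≥ 7 gives C(5,2) = 10; x_2 ≥ 4 gives C(8,2) = 28; x_3 ≥ 4 gives C(8,2) = 28. Together 66.
Add back pairs where two caps are both exceeded: 0 + 0 + 6 = 6.
By inclusion–exclusion the count is 66 − 66 + 6 = 6.

6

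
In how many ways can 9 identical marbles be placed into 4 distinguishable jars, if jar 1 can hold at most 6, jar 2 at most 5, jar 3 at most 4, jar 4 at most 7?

Without the upper bounds there are C(12,3) = 220 ways to split 9 among 4 jars.
Subtract solutions that violate a single cap (substitute x_i' = x_i − (cap_i+1)): x_1 ≥ 7 gives C(5,3) = 10; x_2 ≥ 6 gives C(6,3) = 20; x_3 ≥ 5 gives C(7,3) = 35; x_4 ≥ 8 gives C(4,3) = 4. Together 69.
No two caps can be exceeded simultaneously, so the pair terms are all 0.
By inclusion–exclusion the count is 220 − 69 + 0 = 151.

151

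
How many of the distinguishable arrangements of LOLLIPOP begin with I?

210

With the first slot taken by I, it remains to arrange the other 7 letters (LOLLPOP).
Those 7 letters have L appearing 3 times, O appearing twice, and P appearing twice, giving (7)!/(3!·2!·2!) = 210.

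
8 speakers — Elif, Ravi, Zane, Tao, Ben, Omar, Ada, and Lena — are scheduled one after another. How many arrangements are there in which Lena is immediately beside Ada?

Place the 6 others and the Lena-Ada pair as 7 objects in a line; the pair has 2 internal arrangements.
That gives 2 × 7! = 2 × 5040 = 10080.

10080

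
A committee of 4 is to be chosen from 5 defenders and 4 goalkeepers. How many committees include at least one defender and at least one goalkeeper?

With no constraint there are C(9,4) = 126 possible selections.
Subtract selections that omit an entire group: no defenders → C(4,4) = 1; no goalkeepers → C(5,4) = 5.
Both groups omitted at once is impossible, so 126 − 6 = 120.

120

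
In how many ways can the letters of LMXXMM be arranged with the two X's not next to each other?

40

Total arrangements of LMXXMM: 6!/(3!·2!) = 60.
Arrangements with the X's together: treat XX as one letter, giving (5)!/(3!) = 20.
Hence 60 − 20 = 40.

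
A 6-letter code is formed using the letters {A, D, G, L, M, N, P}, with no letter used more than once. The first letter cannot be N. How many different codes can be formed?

4320

The first letter has 7−1 = 6 choices (anything except N).
The remaining 5 letters are filled from the other 6 symbols without repetition: 6 × 5 × 4 × 3 × 2 = 720.
Total: 6 × 720 = 4320.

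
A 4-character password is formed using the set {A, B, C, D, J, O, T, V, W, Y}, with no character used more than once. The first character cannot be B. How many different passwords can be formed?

4536

The first character has 10−1 = 9 choices (anything except B).
The remaining 3 characters are filled from the other 9 symbols without repetition: 9 × 8 × 7 = 504.
Total: 9 × 504 = 4536.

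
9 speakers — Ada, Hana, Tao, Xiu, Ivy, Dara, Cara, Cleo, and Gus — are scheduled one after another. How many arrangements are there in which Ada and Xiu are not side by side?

282240

Of the 9! = 362880 arrangements, those with Ada and Xiu adjacent number 2 × 8! = 80640 (treat the pair as a block with 2 internal orders).
So 362880 − 80640 = 282240 arrangements keep them apart.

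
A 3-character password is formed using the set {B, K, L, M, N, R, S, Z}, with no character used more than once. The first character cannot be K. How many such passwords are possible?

The first character has 8−1 = 7 choices (anything except K).
The remaining 2 characters are filled from the other 7 symbols without repetition: 7 × 6 = 42.
Total: 7 × 42 = 294.

294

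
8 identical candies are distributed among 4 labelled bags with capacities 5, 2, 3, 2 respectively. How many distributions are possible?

By stars and bars, unrestricted non-negative solutions to x_1+…+x_4 = 8 number C(8+3,3) = 165.
Subtract solutions that violate a single cap (substitute x_i' = x_i − (cap_i+1)): x_1 ≥ 6 gives C(5,3) = 10; x_2 ≥ 3 gives C(8,3) = 56; x_3 ≥ 4 gives C(7,3) = 35; x_4 ≥ 3 gives C(8,3) = 56. Together 157.
Add back pairs where two caps are both exceeded: 0 + 0 + 0 + 4 + 10 + 4 = 18.
By inclusion–exclusion the count is 165 − 157 + 18 = 26.

26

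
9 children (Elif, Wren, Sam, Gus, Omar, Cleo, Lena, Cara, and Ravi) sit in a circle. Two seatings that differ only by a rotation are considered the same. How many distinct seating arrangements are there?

Around a circle, 9 distinct people have 9!/9 = (8)! = 40320 rotationally distinct seatings.

40320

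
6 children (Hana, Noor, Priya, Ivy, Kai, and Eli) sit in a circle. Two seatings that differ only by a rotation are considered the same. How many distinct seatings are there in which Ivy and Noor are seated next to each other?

Glue Ivy and Noor into a block (2 internal orders). Seating 5 units around a circle gives (4)! arrangements.
So 2 × (4)! = 2 × 24 = 48.

48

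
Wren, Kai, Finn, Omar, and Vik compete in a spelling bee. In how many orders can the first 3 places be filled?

60

There are 5 choices for 1st place, 4 for 2nd, and 3 for 3rd.
That gives 5 × 4 × 3 = 60.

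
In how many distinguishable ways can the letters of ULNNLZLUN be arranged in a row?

5040

ULNNLZLUN has 9 letters with L appearing 3 times, N appearing 3 times, and U appearing twice.
Dividing 9! = 362880 by 3!·3!·2! = 72 for the repeated letters gives 5040.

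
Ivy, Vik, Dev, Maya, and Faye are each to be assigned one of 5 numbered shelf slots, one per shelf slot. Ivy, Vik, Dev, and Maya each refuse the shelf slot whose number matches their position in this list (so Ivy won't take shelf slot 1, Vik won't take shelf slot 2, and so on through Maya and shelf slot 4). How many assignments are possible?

53

Let Aᵢ (for 1 ≤ i ≤ 4) be the placements that put person i in their forbidden shelf slot. Any j of these fix j positions, leaving (5−j)! ways to fill the rest, and there are C(4,j) ways to pick which j.
By inclusion–exclusion, the number of valid placements is Σ_{j=0}^{4} (−1)^j C(4,j)·(5−j)!.
Computing: 120 − 96 + 36 − 8 + 1 = 53.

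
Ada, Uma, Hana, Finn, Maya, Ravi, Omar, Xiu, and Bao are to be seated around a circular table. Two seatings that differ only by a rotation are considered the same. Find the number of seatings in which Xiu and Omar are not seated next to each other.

30240

All circular seatings of 9 people number (8)! = 40320.
Seatings with Xiu beside Omar: treat them as a block with 2 internal orders, giving 2 × (7)! = 10080.
Subtracting, 40320 − 10080 = 30240.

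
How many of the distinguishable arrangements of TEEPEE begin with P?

Fix P in the first position and arrange the remaining 5 letters.
Those 5 letters have E appearing 4 times, giving (5)!/(4!) = 5.

5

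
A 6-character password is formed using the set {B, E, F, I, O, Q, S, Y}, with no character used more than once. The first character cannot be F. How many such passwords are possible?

The first character has 8−1 = 7 choices (anything except F).
The remaining 5 characters are filled from the other 7 symbols without repetition: 7 × 6 × 5 × 4 × 3 = 2520.
Total: 7 × 2520 = 17640.

17640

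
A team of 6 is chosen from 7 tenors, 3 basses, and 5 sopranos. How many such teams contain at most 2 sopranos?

3570

Split by how many sopranos are chosen (0 through 2).
Sum: C(5,0)·C(10,6) + C(5,1)·C(10,5) + C(5,2)·C(10,4) = 210 + 1260 + 2100 = 3570.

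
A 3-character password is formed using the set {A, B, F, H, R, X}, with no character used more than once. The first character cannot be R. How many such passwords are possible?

100

The first character has 6−1 = 5 choices (anything except R).
The remaining 2 characters are filled from the other 5 symbols without repetition: 5 × 4 = 20.
Total: 5 × 20 = 100.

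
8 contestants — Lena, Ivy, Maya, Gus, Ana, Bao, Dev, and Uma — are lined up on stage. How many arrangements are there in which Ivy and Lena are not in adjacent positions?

Of the 8! = 40320 arrangements, those with Ivy and Lena adjacent number 2 × 7! = 10080 (treat the pair as a block with 2 internal orders).
So 40320 − 10080 = 30240 arrangements keep them apart.

30240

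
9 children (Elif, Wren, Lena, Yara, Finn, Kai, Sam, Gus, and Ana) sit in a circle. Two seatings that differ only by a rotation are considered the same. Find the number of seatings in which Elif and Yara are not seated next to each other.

All circular seatings of 9 people number (8)! = 40320.
Seatings with Elif beside Yara: treat them as a block with 2 internal orders, giving 2 × (7)! = 10080.
Subtracting, 40320 − 10080 = 30240.

30240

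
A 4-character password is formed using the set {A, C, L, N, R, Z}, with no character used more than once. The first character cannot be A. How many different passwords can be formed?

300

The first character has 6−1 = 5 choices (anything except A).
The remaining 3 characters are filled from the other 5 symbols without repetition: 5 × 4 × 3 = 60.
Total: 5 × 60 = 300.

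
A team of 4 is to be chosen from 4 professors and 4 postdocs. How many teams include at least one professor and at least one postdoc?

With no constraint there are C(8,4) = 70 possible selections.
Selections missing a whole group: no professors → C(4,4) = 1; no postdocs → C(4,4) = 1.
Both groups omitted at once is impossible, so 70 − 2 = 68.

68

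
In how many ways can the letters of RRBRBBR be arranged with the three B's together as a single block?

5

Treat the 3 copies of B as a single block. The multiset to arrange is then {BBB, R, R, R, R}, 5 items in all.
That gives (5)!/(4!) = 5 arrangements.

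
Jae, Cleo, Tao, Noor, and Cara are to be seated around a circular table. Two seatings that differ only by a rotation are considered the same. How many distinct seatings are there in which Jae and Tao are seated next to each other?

12

Treat {Jae, Tao} as one unit (2 internal orders) and seat the resulting 4 units around the table: (3)! circular arrangements.
So 2 × (3)! = 2 × 6 = 12.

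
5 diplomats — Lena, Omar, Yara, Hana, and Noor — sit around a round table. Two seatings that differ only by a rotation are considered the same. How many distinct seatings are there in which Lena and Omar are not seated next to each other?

Without the restriction there are (4)! = 24 seatings.
Seatings with Lena beside Omar: treat them as a block with 2 internal orders, giving 2 × (3)! = 12.
Subtracting, 24 − 12 = 12.

12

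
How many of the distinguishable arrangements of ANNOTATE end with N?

1260

Fix N in the last position and arrange the remaining 7 letters.
Those 7 letters have A appearing twice and T appearing twice, giving (7)!/(2!·2!) = 1260.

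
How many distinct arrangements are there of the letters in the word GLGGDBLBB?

5040

GLGGDBLBB has 9 letters with B appearing 3 times, G appearing 3 times, and L appearing twice.
The number of distinct arrangements is 9!/(3!·3!·2!) = 362880/72 = 5040.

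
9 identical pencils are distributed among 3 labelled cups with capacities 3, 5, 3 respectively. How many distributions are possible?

Ignoring the caps, the number of non-negative solutions to x_1+…+x_3 = 9 is C(11,2) = 55.
Subtract solutions that violate a single cap (substitute x_i' = x_i − (cap_i+1)): x_1 ≥ 4 gives C(7,2) = 21; x_2 ≥ 6 gives C(5,2) = 10; x_3 ≥ 4 gives C(7,2) = 21. Together 52.
Add back pairs where two caps are both exceeded: 0 + 3 + 0 = 3.
By inclusion–exclusion the count is 55 − 52 + 3 = 6.

6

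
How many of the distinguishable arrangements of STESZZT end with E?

90

With the last slot taken by E, it remains to arrange the other 6 letters (STSZZT).
Those 6 letters have S appearing twice, T appearing twice, and Z appearing twice, giving (6)!/(2!·2!·2!) = 90.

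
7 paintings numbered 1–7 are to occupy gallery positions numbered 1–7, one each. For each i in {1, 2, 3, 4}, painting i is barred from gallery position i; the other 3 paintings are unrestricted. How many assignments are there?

2790

Let Aᵢ (for 1 ≤ i ≤ 4) be the placements that put painting i in its forbidden gallery position. Any j of these fix j positions, leaving (7−j)! ways to fill the rest, and there are C(4,j) ways to pick which j.
By inclusion–exclusion, the number of valid placements is Σ_{j=0}^{4} (−1)^j C(4,j)·(7−j)!.
Computing: 5040 − 2880 + 720 − 96 + 6 = 2790.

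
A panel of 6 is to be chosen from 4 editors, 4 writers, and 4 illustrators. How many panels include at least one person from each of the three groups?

840

With no constraint there are C(12,6) = 924 possible selections.
Subtract selections that omit an entire group: no editors → C(8,6) = 28; no writers → C(8,6) = 28; no illustrators → C(8,6) = 28.
Add back selections omitting two groups (i.e. drawn from a single group): C(4,6) + C(4,6) + C(4,6) = 0.
By inclusion–exclusion: 924 − 84 + 0 = 840.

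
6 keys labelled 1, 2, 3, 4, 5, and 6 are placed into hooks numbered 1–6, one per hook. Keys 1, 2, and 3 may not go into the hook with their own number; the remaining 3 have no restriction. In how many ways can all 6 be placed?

Let Aᵢ (for i ∈ {1, 2, 3}) be the placements that put key i in its forbidden hook. Any j of these fix j positions, leaving (6−j)! ways to fill the rest, and there are C(3,j) ways to pick which j.
By inclusion–exclusion, the number of valid placements is Σ_{j=0}^{3} (−1)^j C(3,j)·(6−j)!.
Computing: 720 − 360 + 72 − 6 = 426.

426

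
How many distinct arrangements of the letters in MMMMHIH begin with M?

Fix M in the first position and arrange the remaining 6 letters.
Those 6 letters have H appearing twice and M appearing 3 times, giving (6)!/(3!·2!) = 60.

60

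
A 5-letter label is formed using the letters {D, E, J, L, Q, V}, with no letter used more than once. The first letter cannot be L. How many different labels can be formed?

The first letter has 6−1 = 5 choices (anything except L).
The remaining 4 letters are filled from the other 5 symbols without repetition: 5 × 4 × 3 × 2 = 120.
Total: 5 × 120 = 600.

600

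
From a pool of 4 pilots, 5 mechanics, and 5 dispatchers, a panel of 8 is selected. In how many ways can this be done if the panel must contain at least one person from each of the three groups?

2940

With no constraint there are C(14,8) = 3003 possible selections.
Subtract selections that omit an entire group: no pilots → C(10,8) = 45; no mechanics → C(9,8) = 9; no dispatchers → C(9,8) = 9.
Add back selections omitting two groups (i.e. drawn from a single group): C(4,8) + C(5,8) + C(5,8) = 0.
By inclusion–exclusion: 3003 − 63 + 0 = 2940.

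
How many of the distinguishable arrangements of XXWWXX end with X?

Fix X in the last position and arrange the remaining 5 letters.
Those 5 letters have W appearing twice and X appearing 3 times, giving (5)!/(3!·2!) = 10.

10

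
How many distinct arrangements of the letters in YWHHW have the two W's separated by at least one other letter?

18

Total arrangements of YWHHW: 5!/(2!·2!) = 30.
If the two W's are adjacent, glue them into one block, leaving 4 items to arrange: (4)!/(2!) = 12 ways.
Hence 30 − 12 = 18.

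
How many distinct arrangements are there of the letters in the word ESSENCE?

420

The 7 letters of ESSENCE have repeats: E appearing 3 times and S appearing twice.
The number of distinct arrangements is 7!/(3!·2!) = 5040/12 = 420.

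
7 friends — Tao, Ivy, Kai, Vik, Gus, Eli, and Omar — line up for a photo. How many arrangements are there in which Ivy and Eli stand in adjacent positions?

1440

Place the 5 others and the Ivy-Eli pair as 6 objects in a line; the pair has 2 internal arrangements.
That gives 2 × 6! = 2 × 720 = 1440.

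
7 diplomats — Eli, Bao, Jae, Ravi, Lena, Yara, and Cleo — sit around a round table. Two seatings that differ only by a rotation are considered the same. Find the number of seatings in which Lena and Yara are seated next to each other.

Treat {Lena, Yara} as one unit (2 internal orders) and seat the resulting 6 units around the table: (5)! circular arrangements.
So 2 × (5)! = 2 × 120 = 240.

240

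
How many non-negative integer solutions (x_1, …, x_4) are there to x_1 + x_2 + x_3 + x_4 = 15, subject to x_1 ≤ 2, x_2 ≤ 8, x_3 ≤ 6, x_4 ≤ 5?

By stars and bars, unrestricted non-negative solutions to x_1+…+x_4 = 15 number C(15+3,3) = 816.
Subtract solutions that violate a single cap (substitute x_i' = x_i − (cap_i+1)): x_1 ≥ 3 gives C(15,3) = 455; x_2 ≥ 9 gives C(9,3) = 84; x_3 ≥ 7 gives C(11,3) = 165; x_4 ≥ 6 gives C(12,3) = 220. Together 924.
Add back pairs where two caps are both exceeded: 20 + 56 + 84 + 0 + 1 + 10 = 171.
By inclusion–exclusion the count is 816 − 924 + 171 = 63.

63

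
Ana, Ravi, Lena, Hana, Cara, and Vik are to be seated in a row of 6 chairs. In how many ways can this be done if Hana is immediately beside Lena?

240

Glue Hana and Lena into one block (2 internal orders), leaving 5 units to arrange in a row.
That gives 2 × 5! = 2 × 120 = 240.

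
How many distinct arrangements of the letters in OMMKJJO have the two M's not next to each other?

There are 7!/(2!·2!·2!) = 630 arrangements of OMMKJJO in total.
If the two M's are adjacent, glue them into one block, leaving 6 items to arrange: (6)!/(2!·2!) = 180 ways.
Hence 630 − 180 = 450.

450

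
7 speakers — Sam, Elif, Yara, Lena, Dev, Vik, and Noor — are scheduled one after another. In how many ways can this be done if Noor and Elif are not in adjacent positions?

There are 7! = 5040 arrangements in all. If Noor and Elif are adjacent, merging them into one block gives 2·(6)! = 1440 arrangements.
So 5040 − 1440 = 3600 arrangements keep them apart.

3600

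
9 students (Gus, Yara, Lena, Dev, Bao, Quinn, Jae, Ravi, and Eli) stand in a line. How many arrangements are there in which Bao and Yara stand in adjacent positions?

80640

Place the 7 others and the Bao-Yara pair as 8 objects in a line; the pair has 2 internal arrangements.
So the count is 2·(8)! = 80640.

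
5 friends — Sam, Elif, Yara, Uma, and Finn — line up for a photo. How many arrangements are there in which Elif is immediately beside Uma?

48

Treat {Elif, Uma} as a single unit. There are 4 units to order, and the pair itself can be ordered 2 ways.
So the count is 2·(4)! = 48.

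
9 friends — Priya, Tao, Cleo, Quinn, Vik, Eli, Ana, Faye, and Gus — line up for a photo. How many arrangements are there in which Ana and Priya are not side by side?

Of the 9! = 362880 arrangements, those with Ana and Priya adjacent number 2 × 8! = 80640 (treat the pair as a block with 2 internal orders).
So 362880 − 80640 = 282240 arrangements keep them apart.

282240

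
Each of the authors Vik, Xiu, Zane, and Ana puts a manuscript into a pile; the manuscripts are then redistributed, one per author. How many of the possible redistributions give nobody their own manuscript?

9

Let Aᵢ be the assignments in which author i gets their own manuscript. We want the size of the complement of A₁∪…∪A_4.
By inclusion–exclusion this is Σ_{j=0}^{4} (−1)^j C(4,j)·(4−j)!.
Computing: 24 − 24 + 12 − 4 + 1 = 9.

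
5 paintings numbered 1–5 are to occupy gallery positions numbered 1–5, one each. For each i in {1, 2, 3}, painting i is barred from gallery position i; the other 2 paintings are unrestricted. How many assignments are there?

Let Aᵢ (for i ∈ {1, 2, 3}) be the placements that put painting i in its forbidden gallery position. Any j of these fix j positions, leaving (5−j)! ways to fill the rest, and there are C(3,j) ways to pick which j.
By inclusion–exclusion, the number of valid placements is Σ_{j=0}^{3} (−1)^j C(3,j)·(5−j)!.
Computing: 120 − 72 + 18 − 2 = 64.

64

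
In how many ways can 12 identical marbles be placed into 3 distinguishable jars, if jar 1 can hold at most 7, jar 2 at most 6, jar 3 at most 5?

27

By stars and bars, unrestricted non-negative solutions to x_1+…+x_3 = 12 number C(12+2,2) = 91.
Subtract solutions that violate a single cap (substitute x_i' = x_i − (cap_i+1)): x_1 ≥ 8 gives C(6,2) = 15; x_2 ≥ 7 gives C(7,2) = 21; x_3 ≥ 6 gives C(8,2) = 28. Together 64.
No two caps can be exceeded simultaneously, so the pair terms are all 0.
By inclusion–exclusion the count is 91 − 64 + 0 = 27.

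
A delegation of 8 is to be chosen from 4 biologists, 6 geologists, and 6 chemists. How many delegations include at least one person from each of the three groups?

Total 8-person selections from all 16: C(16,8) = 12870.
Selections missing a whole group: no biologists → C(12,8) = 495; no geologists → C(10,8) = 45; no chemists → C(10,8) = 45.
Add back selections omitting two groups (i.e. drawn from a single group): C(4,8) + C(6,8) + C(6,8) = 0.
By inclusion–exclusion: 12870 − 585 + 0 = 12285.

12285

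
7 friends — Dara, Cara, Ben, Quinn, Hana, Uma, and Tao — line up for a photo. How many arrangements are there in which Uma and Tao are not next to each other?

There are 7! = 5040 arrangements in all. If Uma and Tao are adjacent, merging them into one block gives 2·(6)! = 1440 arrangements.
Complementary counting: 5040 − 1440 = 3600.

3600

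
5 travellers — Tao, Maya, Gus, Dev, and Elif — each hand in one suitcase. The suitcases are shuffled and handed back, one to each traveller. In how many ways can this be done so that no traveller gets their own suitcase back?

Count assignments avoiding every fixed point. For any j of the 5 travellers fixed to their own suitcase, the other 5−j can be arranged in (5−j)! ways.
By inclusion–exclusion this is Σ_{j=0}^{5} (−1)^j C(5,j)·(5−j)!.
Computing: 120 − 120 + 60 − 20 + 5 − 1 = 44.

44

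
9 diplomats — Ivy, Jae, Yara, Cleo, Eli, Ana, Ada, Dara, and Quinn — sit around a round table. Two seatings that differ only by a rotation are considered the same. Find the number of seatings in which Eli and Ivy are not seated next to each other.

Without the restriction there are (8)! = 40320 seatings.
Seatings with Eli beside Ivy: treat them as a block with 2 internal orders, giving 2 × (7)! = 10080.
Subtracting, 40320 − 10080 = 30240.

30240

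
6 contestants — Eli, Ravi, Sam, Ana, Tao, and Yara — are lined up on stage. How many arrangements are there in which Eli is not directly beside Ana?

There are 6! = 720 arrangements in all. If Eli and Ana are adjacent, merging them into one block gives 2·(5)! = 240 arrangements.
Complementary counting: 720 − 240 = 480.

480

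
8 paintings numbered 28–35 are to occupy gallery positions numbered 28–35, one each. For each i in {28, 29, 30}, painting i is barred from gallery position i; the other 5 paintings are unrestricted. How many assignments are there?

27240

Let Aᵢ (for i ∈ {28, 29, 30}) be the placements that put painting i in its forbidden gallery position. Any j of these fix j positions, leaving (8−j)! ways to fill the rest, and there are C(3,j) ways to pick which j.
By inclusion–exclusion, the number of valid placements is Σ_{j=0}^{3} (−1)^j C(3,j)·(8−j)!.
Computing: 40320 − 15120 + 2160 − 120 = 27240.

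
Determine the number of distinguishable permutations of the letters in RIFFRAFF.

RIFFRAFF has 8 letters with F appearing 4 times and R appearing twice.
Dividing 8! = 40320 by 4!·2! = 48 for the repeated letters gives 840.

840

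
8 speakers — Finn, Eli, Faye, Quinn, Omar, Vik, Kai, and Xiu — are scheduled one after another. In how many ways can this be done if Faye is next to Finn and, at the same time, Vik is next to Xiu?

Treat {Faye,Finn} as one block (2 orders) and {Vik,Xiu} as another (2 orders).
That leaves 6 units to arrange: 2 × 2 × 6! = 4 × 720 = 2880.

2880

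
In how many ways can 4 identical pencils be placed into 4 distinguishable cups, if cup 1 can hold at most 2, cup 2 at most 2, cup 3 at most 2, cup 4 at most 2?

Ignoring the caps, the number of non-negative solutions to x_1+…+x_4 = 4 is C(7,3) = 35.
Subtract solutions that violate a single cap (substitute x_i' = x_i − (cap_i+1)): x_1 ≥ 3 gives C(4,3) = 4; x_2 ≥ 3 gives C(4,3) = 4; x_3 ≥ 3 gives C(4,3) = 4; x_4 ≥ 3 gives C(4,3) = 4. Together 16.
No two caps can be exceeded simultaneously, so the pair terms are all 0.
By inclusion–exclusion the count is 35 − 16 + 0 = 19.

19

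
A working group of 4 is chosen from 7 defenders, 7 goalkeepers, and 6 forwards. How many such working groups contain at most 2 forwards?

4550

Split by how many forwards are chosen (0 through 2).
Sum: C(6,0)·C(14,4) + C(6,1)·C(14,3) + C(6,2)·C(14,2) = 1001 + 2184 + 1365 = 4550.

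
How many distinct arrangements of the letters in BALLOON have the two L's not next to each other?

900

There are 7!/(2!·2!) = 1260 arrangements of BALLOON in total.
Arrangements with the L's together: treat LL as one letter, giving (6)!/(2!) = 360.
Subtracting, 1260 − 360 = 900 arrangements keep the L's apart.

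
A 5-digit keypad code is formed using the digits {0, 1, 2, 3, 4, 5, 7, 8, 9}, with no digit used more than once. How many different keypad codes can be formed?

15120

With no repetition, fill the 5 digits in order: 9 choices, then 8, down to 5.
9 × 8 × 7 × 6 × 5 = 15120.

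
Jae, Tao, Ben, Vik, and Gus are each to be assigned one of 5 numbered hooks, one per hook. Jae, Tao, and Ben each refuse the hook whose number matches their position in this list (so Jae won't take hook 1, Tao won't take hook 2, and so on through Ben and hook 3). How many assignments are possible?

Let Aᵢ (for i ∈ {1, 2, 3}) be the placements that put person i in their forbidden hook. Any j of these fix j positions, leaving (5−j)! ways to fill the rest, and there are C(3,j) ways to pick which j.
By inclusion–exclusion, the number of valid placements is Σ_{j=0}^{3} (−1)^j C(3,j)·(5−j)!.
Computing: 120 − 72 + 18 − 2 = 64.

64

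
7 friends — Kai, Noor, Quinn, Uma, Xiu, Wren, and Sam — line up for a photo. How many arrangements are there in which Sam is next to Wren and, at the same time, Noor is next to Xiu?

Treat {Sam,Wren} as one block (2 orders) and {Noor,Xiu} as another (2 orders).
That leaves 5 units to arrange: 2 × 2 × 5! = 4 × 120 = 480.

480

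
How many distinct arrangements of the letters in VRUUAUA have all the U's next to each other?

Treat the 3 copies of U as a single block. The multiset to arrange is then {UUU, A, A, R, V}, 5 items in all.
That gives (5)!/(2!) = 60 arrangements.

60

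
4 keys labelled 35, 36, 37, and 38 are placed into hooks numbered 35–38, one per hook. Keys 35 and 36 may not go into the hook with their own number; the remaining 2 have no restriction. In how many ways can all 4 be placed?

Let Aᵢ (for i ∈ {35, 36}) be the placements that put key i in its forbidden hook. Any j of these fix j positions, leaving (4−j)! ways to fill the rest, and there are C(2,j) ways to pick which j.
By inclusion–exclusion, the number of valid placements is Σ_{j=0}^{2} (−1)^j C(2,j)·(4−j)!.
Computing: 24 − 12 + 2 = 14.

14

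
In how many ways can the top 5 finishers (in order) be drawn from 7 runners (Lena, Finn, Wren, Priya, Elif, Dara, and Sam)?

There are 7 choices for 1st place, 6 for 2nd, and so on down to 3 for position 5.
That gives 7 × 6 × 5 × 4 × 3 = 2520.

2520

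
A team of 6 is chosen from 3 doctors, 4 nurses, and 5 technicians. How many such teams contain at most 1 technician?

Split by how many technicians are chosen (0 through 1).
Sum: C(5,0)·C(7,6) + C(5,1)·C(7,5) = 7 + 105 = 112.

112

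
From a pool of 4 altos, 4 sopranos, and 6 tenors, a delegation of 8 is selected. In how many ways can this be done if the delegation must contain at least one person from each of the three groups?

Total 8-person selections from all 14: C(14,8) = 3003.
Subtract selections that omit an entire group: no altos → C(10,8) = 45; no sopranos → C(10,8) = 45; no tenors → C(8,8) = 1.
Add back selections omitting two groups (i.e. drawn from a single group): C(4,8) + C(4,8) + C(6,8) = 0.
By inclusion–exclusion: 3003 − 91 + 0 = 2912.

2912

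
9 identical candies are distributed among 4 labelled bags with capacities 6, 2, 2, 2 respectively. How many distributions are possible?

17

Without the upper bounds there are C(12,3) = 220 ways to split 9 among 4 bags.
Subtract solutions that violate a single cap (substitute x_i' = x_i − (cap_i+1)): x_1 ≥ 7 gives C(5,3) = 10; x_2 ≥ 3 gives C(9,3) = 84; x_3 ≥ 3 gives C(9,3) = 84; x_4 ≥ 3 gives C(9,3) = 84. Together 262.
Add back pairs where two caps are both exceeded: 0 + 0 + 0 + 20 + 20 + 20 = 60.
Subtract triples: 0 + 0 + 0 + 1 = 1.
By inclusion–exclusion the count is 220 − 262 + 60 − 1 = 17.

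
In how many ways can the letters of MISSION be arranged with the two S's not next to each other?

900

Total arrangements of MISSION: 7!/(2!·2!) = 1260.
Arrangements with the S's together: treat SS as one letter, giving (6)!/(2!) = 360.
Hence 1260 − 360 = 900.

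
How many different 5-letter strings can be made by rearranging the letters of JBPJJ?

JBPJJ has 5 letters with J appearing 3 times.
So there are 5! / (3!) = 20 distinguishable arrangements.

20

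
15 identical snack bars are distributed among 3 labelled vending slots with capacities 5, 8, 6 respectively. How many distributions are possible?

Without the upper bounds there are C(17,2) = 136 ways to split 15 among 3 vending slots.
Subtract solutions that violate a single cap (substitute x_i' = x_i − (cap_i+1)): x_1 ≥ 6 gives C(11,2) = 55; x_2 ≥ 9 gives C(8,2) = 28; x_3 ≥ 7 gives C(10,2) = 45. Together 128.
Add back pairs where two caps are both exceeded: 1 + 6 + 0 = 7.
By inclusion–exclusion the count is 136 − 128 + 7 = 15.

15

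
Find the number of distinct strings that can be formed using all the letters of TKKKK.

TKKKK has 5 letters with K appearing 4 times.
Dividing 5! = 120 by 4! = 24 for the repeated letters gives 5.

5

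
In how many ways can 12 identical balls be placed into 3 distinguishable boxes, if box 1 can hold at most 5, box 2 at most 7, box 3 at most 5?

Without the upper bounds there are C(14,2) = 91 ways to split 12 among 3 boxes.
Subtract solutions that violate a single cap (substitute x_i' = x_i − (cap_i+1)): x_1 ≥ 6 gives C(8,2) = 28; x_2 ≥ 8 gives C(6,2) = 15; x_3 ≥ 6 gives C(8,2) = 28. Together 71.
Add back pairs where two caps are both exceeded: 0 + 1 + 0 = 1.
By inclusion–exclusion the count is 91 − 71 + 1 = 21.

21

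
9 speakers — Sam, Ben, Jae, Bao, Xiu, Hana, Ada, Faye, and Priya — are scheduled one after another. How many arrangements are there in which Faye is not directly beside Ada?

There are 9! = 362880 arrangements in all. If Faye and Ada are adjacent, merging them into one block gives 2·(8)! = 80640 arrangements.
Complementary counting: 362880 − 80640 = 282240.

282240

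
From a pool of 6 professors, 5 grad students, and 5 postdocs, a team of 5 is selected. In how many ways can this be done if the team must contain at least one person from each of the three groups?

3200

Total 5-person selections from all 16: C(16,5) = 4368.
Selections missing a whole group: no professors → C(10,5) = 252; no grad students → C(11,5) = 462; no postdocs → C(11,5) = 462.
Add back selections omitting two groups (i.e. drawn from a single group): C(6,5) + C(5,5) + C(5,5) = 8.
By inclusion–exclusion: 4368 − 1176 + 8 = 3200.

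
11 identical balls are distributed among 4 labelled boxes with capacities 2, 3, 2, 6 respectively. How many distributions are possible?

10

By stars and bars, unrestricted non-negative solutions to x_1+…+x_4 = 11 number C(11+3,3) = 364.
Subtract solutions that violate a single cap (substitute x_i' = x_i − (cap_i+1)): x_1 ≥ 3 gives C(11,3) = 165; x_2 ≥ 4 gives C(10,3) = 120; x_3 ≥ 3 gives C(11,3) = 165; x_4 ≥ 7 gives C(7,3) = 35. Together 485.
Add back pairs where two caps are both exceeded: 35 + 56 + 4 + 35 + 1 + 4 = 135.
Subtract triples: 4 + 0 + 0 + 0 = 4.
By inclusion–exclusion the count is 364 − 485 + 135 − 4 = 10.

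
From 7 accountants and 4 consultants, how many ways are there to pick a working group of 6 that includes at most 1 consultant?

Split by how many consultants are chosen (0 through 1).
Sum: C(4,0)·C(7,6) + C(4,1)·C(7,5) = 7 + 84 = 91.

91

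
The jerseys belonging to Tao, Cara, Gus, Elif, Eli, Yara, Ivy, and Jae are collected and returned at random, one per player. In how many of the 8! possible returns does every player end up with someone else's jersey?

Count assignments avoiding every fixed point. For any j of the 8 players fixed to their old jersey, the other 8−j can be arranged in (8−j)! ways.
By inclusion–exclusion this is Σ_{j=0}^{8} (−1)^j C(8,j)·(8−j)!.
Computing: 40320 − 40320 + 20160 − 6720 + 1680 − 336 + 56 − 8 + 1 = 14833.

14833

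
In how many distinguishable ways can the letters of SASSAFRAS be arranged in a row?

SASSAFRAS has 9 letters with A appearing 3 times and S appearing 4 times.
Dividing 9! = 362880 by 4!·3! = 144 for the repeated letters gives 2520.

2520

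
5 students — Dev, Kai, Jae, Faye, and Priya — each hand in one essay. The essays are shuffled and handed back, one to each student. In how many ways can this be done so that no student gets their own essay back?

Let Aᵢ be the assignments in which student i gets their own essay. We want the size of the complement of A₁∪…∪A_5.
By inclusion–exclusion this is Σ_{j=0}^{5} (−1)^j C(5,j)·(5−j)!.
Computing: 120 − 120 + 60 − 20 + 5 − 1 = 44.

44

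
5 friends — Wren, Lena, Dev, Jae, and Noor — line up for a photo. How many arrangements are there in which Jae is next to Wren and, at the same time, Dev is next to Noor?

Treat {Jae,Wren} as one block (2 orders) and {Dev,Noor} as another (2 orders).
That leaves 3 units to arrange: 2 × 2 × 3! = 4 × 6 = 24.

24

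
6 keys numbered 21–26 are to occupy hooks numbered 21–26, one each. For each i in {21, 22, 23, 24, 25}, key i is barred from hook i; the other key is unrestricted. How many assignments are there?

Let Aᵢ (for 21 ≤ i ≤ 25) be the placements that put key i in its forbidden hook. Any j of these fix j positions, leaving (6−j)! ways to fill the rest, and there are C(5,j) ways to pick which j.
By inclusion–exclusion, the number of valid placements is Σ_{j=0}^{5} (−1)^j C(5,j)·(6−j)!.
Computing: 720 − 600 + 240 − 60 + 10 − 1 = 309.

309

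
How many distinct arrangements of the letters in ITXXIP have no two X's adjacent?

Total arrangements of ITXXIP: 6!/(2!·2!) = 180.
Arrangements with the X's together: treat XX as one letter, giving (5)!/(2!) = 60.
Subtracting, 180 − 60 = 120 arrangements keep the X's apart.

120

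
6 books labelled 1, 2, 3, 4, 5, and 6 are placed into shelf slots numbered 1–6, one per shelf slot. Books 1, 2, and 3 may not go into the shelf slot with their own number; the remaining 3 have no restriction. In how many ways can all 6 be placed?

Let Aᵢ (for i ∈ {1, 2, 3}) be the placements that put book i in its forbidden shelf slot. Any j of these fix j positions, leaving (6−j)! ways to fill the rest, and there are C(3,j) ways to pick which j.
By inclusion–exclusion, the number of valid placements is Σ_{j=0}^{3} (−1)^j C(3,j)·(6−j)!.
Computing: 720 − 360 + 72 − 6 = 426.

426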